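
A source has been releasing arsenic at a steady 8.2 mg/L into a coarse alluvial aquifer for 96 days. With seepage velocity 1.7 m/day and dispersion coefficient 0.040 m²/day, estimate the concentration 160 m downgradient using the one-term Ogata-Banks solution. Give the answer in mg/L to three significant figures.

For a continuous step input, C/C₀ ≈ ½·erfc((x−vt)/(2√(Dt))).
vt = 1.7 × 96 = 163.2 m and 2√(Dt) = 2√(0.040 × 96) = 3.919 m.
Argument (x−vt)/(2√(Dt)) = (160 − 163.2)/3.919 = -0.8165; ½·erfc(-0.8165) = 0.8759.
C = 8.2 × 0.8759 = 7.18 mg/L.

7.18 mg/L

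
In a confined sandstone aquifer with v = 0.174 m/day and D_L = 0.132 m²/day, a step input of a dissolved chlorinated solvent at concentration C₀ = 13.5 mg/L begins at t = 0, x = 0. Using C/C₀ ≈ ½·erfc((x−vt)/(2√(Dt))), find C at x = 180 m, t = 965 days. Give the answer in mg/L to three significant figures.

For a continuous step input, C/C₀ ≈ ½·erfc((x−vt)/(2√(Dt))).
vt = 0.174 × 965 = 167.91 m and 2√(Dt) = 2√(0.132 × 965) = 22.57 m.
Argument (x−vt)/(2√(Dt)) = (180 − 167.91)/22.57 = 0.5357; ½·erfc(0.5357) = 0.2243.
C = 13.5 × 0.2243 = 3.03 mg/L.

3.03 mg/L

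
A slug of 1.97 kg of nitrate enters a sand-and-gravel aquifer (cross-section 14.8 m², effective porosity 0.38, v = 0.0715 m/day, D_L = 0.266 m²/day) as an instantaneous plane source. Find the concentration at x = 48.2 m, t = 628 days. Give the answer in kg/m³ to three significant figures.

For an instantaneous plane source, C(x,t) = M/(n_e·A·√(4πDt)) · exp(−(x−vt)²/(4Dt)), with n_e·A the pore (flow) area.
Plume center vt = 0.0715 × 628 = 44.902 m, so the well at 48.2 m is 3.298 m downgradient of the peak.
√(4πDt) = 45.82 m, giving peak height M/(n_e·A·√(4πDt)) = 1.97/(0.38 × 14.8 × 45.82) = 0.007645 kg/m³.
(x−vt)²/(4Dt) = (3.298)²/(4 × 0.266 × 628) = 0.01628; exp(−0.01628) = 0.9839.
C = 0.007645 × 0.9839 = 0.00752 kg/m³.

0.00752 kg/m³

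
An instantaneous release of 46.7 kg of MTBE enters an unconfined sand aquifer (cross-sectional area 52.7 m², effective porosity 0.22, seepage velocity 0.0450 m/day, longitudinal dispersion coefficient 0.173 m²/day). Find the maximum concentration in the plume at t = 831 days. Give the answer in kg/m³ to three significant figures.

The peak of an instantaneous 1D plume sits at x = vt; there the Gaussian factor is 1 and C_max = M/(n_e·A·√(4πDt)), where n_e·A is the pore area the mass is dissolved in.
√(4πDt) = √(4π × 0.173 × 831) = 42.50 m, so C_max = 46.7/(0.22 × 52.7 × 42.50) = 0.0948 kg/m³.

0.0948 kg/m³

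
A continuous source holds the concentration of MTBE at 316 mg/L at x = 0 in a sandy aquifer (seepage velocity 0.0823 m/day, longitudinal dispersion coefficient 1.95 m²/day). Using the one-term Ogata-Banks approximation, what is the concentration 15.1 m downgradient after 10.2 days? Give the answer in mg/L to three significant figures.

For a continuous step input, C/C₀ ≈ ½·erfc((x−vt)/(2√(Dt))).
vt = 0.0823 × 10.2 = 0.83946 m and 2√(Dt) = 2√(1.95 × 10.2) = 8.920 m.
Argument (x−vt)/(2√(Dt)) = (15.1 − 0.83946)/8.920 = 1.599; ½·erfc(1.599) = 0.01187.
C = 316 × 0.01187 = 3.75 mg/L.

3.75 mg/L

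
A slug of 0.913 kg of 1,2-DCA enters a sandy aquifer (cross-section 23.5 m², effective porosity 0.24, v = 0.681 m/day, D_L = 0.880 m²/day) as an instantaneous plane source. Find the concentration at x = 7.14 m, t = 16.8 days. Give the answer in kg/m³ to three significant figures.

For an instantaneous plane source, C(x,t) = M/(n_e·A·√(4πDt)) · exp(−(x−vt)²/(4Dt)), with n_e·A the pore (flow) area.
Plume center vt = 0.681 × 16.8 = 11.4408 m, so the well at 7.14 m is 4.3008 m upgradient of the peak.
√(4πDt) = 13.63 m, giving peak height M/(n_e·A·√(4πDt)) = 0.913/(0.24 × 23.5 × 13.63) = 0.01188 kg/m³.
(x−vt)²/(4Dt) = (-4.3008)²/(4 × 0.880 × 16.8) = 0.3128; exp(−0.3128) = 0.7314.
C = 0.01188 × 0.7314 = 0.00869 kg/m³.

0.00869 kg/m³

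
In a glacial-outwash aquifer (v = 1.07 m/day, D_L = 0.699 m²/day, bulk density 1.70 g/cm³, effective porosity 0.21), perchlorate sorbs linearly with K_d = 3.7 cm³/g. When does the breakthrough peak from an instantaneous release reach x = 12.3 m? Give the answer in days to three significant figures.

337 days

Retardation factor R = 1 + ρ_b·K_d/n = 1 + 1.70 × 3.7/0.21 = 30.95.
Sorption retards both mechanisms: v_R = v/R = 0.03457 m/day, D_R = D/R = 0.02258 m²/day.
Peak time from v_R²t² + 2D_R t − x² = 0: t = (√(D_R² + v_R²x²) − D_R)/v_R².
√(D_R² + v_R²x²) = √(0.02258² + 0.03457² × 12.3²) = 0.4258; v_R² = 0.001195.
t = (0.4258 − 0.02258)/0.001195 = 337 days.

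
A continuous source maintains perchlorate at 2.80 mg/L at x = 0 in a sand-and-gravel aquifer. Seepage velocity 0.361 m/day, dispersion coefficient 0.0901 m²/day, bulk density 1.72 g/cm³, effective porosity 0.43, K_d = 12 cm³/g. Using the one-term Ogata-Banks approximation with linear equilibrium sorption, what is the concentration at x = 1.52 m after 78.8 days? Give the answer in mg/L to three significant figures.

Retardation factor R = 1 + ρ_b·K_d/n = 1 + 1.72 × 12/0.43 = 49.00.
Sorption retards both mechanisms: v_R = v/R = 0.007367 m/day, D_R = D/R = 0.001839 m²/day.
v_R·t = 0.007367 × 78.8 = 0.5805196 m; 2√(D_R t) = 0.7613 m; argument = (1.52 − 0.5805196)/0.7613 = 1.234.
C = C₀ × ½·erfc(1.234) = 2.80 × 0.04048 = 0.113 mg/L.

0.113 mg/L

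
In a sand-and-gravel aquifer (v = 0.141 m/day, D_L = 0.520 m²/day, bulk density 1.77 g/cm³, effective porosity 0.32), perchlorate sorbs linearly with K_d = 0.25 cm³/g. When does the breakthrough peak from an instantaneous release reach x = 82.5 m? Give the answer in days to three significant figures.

Retardation factor R = 1 + ρ_b·K_d/n = 1 + 1.77 × 0.25/0.32 = 2.383.
Sorption retards both mechanisms: v_R = v/R = 0.05917 m/day, D_R = D/R = 0.2182 m²/day.
Peak time from v_R²t² + 2D_R t − x² = 0: t = (√(D_R² + v_R²x²) − D_R)/v_R².
√(D_R² + v_R²x²) = √(0.2182² + 0.05917² × 82.5²) = 4.886; v_R² = 0.003501.
t = (4.886 − 0.2182)/0.003501 = 1330 days.

1330 days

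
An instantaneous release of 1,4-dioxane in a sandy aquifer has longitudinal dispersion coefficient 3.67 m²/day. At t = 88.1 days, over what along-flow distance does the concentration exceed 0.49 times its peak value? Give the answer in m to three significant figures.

The plume is Gaussian with σ = √(2Dt) = √(2 × 3.67 × 88.1) = 25.43 m.
C/C_peak = exp(−Δx²/(2σ²)) = 0.49 ⇒ Δx = σ·√(−2 ln 0.49) = 25.43 × 1.194 = 30.36 m.
Width = 2Δx = 60.7 m.

60.7 m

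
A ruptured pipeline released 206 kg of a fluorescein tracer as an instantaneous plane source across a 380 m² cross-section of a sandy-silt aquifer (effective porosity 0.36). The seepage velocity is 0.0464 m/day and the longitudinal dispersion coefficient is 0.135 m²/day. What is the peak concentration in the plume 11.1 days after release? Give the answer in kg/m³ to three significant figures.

0.347 kg/m³

The peak of an instantaneous 1D plume sits at x = vt; there the Gaussian factor is 1 and C_max = M/(n_e·A·√(4πDt)), where n_e·A is the pore area the mass is dissolved in.
√(4πDt) = √(4π × 0.135 × 11.1) = 4.339 m, so C_max = 206/(0.36 × 380 × 4.339) = 0.347 kg/m³.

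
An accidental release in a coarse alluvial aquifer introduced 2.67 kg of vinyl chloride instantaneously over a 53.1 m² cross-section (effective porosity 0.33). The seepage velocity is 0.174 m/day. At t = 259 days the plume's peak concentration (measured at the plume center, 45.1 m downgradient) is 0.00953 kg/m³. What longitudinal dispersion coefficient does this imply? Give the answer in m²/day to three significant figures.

At the plume center C_max = M/(n_e·A·√(4πDt)), so D = M²/(4πt·(n_e·A·C_max)²).
n_e·A·C_max = 0.33 × 53.1 × 0.00953 = 0.1670 kg/m.
D = 2.67²/(4π × 259 × 0.1670²) = 0.0785 m²/day.

0.0785 m²/day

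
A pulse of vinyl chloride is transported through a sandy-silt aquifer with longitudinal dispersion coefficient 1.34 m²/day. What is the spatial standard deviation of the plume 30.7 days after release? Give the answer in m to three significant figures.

9.07 m

Dispersive spreading gives a Gaussian with σ² = 2Dt; advection only shifts the center.
σ = √(2 × 1.34 × 30.7) = 9.07 m.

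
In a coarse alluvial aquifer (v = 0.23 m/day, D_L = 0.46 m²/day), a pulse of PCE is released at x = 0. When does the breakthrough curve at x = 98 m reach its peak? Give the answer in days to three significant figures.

For the 1D instantaneous-source solution, setting ∂C/∂t = 0 at fixed x gives v²t² + 2Dt − x² = 0, so t = (√(D² + v²x²) − D)/v².
√(D² + v²x²) = √(0.46² + 0.23² × 98²) = 22.54; v² = 0.0529.
t = (22.54 − 0.46)/0.0529 = 417 days (vs. the pure-advection estimate x/v = 426 d).

417 days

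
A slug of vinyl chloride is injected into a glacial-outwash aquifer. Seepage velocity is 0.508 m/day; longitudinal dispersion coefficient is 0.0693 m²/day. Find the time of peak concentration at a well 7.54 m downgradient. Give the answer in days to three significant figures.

For the 1D instantaneous-source solution, setting ∂C/∂t = 0 at fixed x gives v²t² + 2Dt − x² = 0, so t = (√(D² + v²x²) − D)/v².
√(D² + v²x²) = √(0.0693² + 0.508² × 7.54²) = 3.831; v² = 0.258064.
t = (3.831 − 0.0693)/0.258064 = 14.6 days (vs. the pure-advection estimate x/v = 14.8 d).

14.6 days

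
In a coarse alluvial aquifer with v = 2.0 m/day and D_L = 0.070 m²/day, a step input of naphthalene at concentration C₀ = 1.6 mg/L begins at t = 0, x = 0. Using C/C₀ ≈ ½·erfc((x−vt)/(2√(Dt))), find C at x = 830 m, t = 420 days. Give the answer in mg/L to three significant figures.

1.45 mg/L

For a continuous step input, C/C₀ ≈ ½·erfc((x−vt)/(2√(Dt))).
vt = 2.0 × 420 = 840 m and 2√(Dt) = 2√(0.070 × 420) = 10.84 m.
Argument (x−vt)/(2√(Dt)) = (830 − 840)/10.84 = -0.9225; ½·erfc(-0.9225) = 0.9040.
C = 1.6 × 0.9040 = 1.45 mg/L.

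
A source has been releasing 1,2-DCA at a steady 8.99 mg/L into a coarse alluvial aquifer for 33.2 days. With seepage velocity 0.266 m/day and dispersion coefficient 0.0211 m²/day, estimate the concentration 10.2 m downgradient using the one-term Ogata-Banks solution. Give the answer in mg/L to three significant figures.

For a continuous step input, C/C₀ ≈ ½·erfc((x−vt)/(2√(Dt))).
vt = 0.266 × 33.2 = 8.8312 m and 2√(Dt) = 2√(0.0211 × 33.2) = 1.674 m.
Argument (x−vt)/(2√(Dt)) = (10.2 − 8.8312)/1.674 = 0.8177; ½·erfc(0.8177) = 0.1238.
C = 8.99 × 0.1238 = 1.11 mg/L.

1.11 mg/L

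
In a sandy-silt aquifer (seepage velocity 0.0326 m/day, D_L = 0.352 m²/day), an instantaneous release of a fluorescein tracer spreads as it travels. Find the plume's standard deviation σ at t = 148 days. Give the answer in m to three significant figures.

10.2 m

Dispersive spreading gives a Gaussian with σ² = 2Dt; advection only shifts the center.
σ = √(2 × 0.352 × 148) = 10.2 m.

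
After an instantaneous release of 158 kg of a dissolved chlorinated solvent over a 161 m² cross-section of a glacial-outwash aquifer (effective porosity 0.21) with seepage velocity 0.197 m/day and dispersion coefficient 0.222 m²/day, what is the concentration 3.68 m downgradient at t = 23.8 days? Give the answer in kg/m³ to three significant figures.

0.547 kg/m³

For an instantaneous plane source, C(x,t) = M/(n_e·A·√(4πDt)) · exp(−(x−vt)²/(4Dt)), with n_e·A the pore (flow) area.
Plume center vt = 0.197 × 23.8 = 4.6886 m, so the well at 3.68 m is 1.0086 m upgradient of the peak.
√(4πDt) = 8.148 m, giving peak height M/(n_e·A·√(4πDt)) = 158/(0.21 × 161 × 8.148) = 0.5735 kg/m³.
(x−vt)²/(4Dt) = (-1.0086)²/(4 × 0.222 × 23.8) = 0.04813; exp(−0.04813) = 0.9530.
C = 0.5735 × 0.9530 = 0.547 kg/m³.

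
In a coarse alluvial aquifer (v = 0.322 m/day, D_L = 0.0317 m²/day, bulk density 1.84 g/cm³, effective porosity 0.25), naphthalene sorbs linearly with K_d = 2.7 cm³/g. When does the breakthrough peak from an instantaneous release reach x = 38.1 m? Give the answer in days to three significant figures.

Retardation factor R = 1 + ρ_b·K_d/n = 1 + 1.84 × 2.7/0.25 = 20.87.
Sorption retards both mechanisms: v_R = v/R = 0.01543 m/day, D_R = D/R = 0.001519 m²/day.
Peak time from v_R²t² + 2D_R t − x² = 0: t = (√(D_R² + v_R²x²) − D_R)/v_R².
√(D_R² + v_R²x²) = √(0.001519² + 0.01543² × 38.1²) = 0.5879; v_R² = 0.0002381.
t = (0.5879 − 0.001519)/0.0002381 = 2460 days.

2460 days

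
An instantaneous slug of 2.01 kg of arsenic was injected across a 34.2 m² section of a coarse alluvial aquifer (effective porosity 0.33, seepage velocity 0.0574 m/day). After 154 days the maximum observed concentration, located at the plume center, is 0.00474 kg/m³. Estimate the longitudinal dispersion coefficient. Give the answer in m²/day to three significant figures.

At the plume center C_max = M/(n_e·A·√(4πDt)), so D = M²/(4πt·(n_e·A·C_max)²).
n_e·A·C_max = 0.33 × 34.2 × 0.00474 = 0.05350 kg/m.
D = 2.01²/(4π × 154 × 0.05350²) = 0.729 m²/day.

0.729 m²/day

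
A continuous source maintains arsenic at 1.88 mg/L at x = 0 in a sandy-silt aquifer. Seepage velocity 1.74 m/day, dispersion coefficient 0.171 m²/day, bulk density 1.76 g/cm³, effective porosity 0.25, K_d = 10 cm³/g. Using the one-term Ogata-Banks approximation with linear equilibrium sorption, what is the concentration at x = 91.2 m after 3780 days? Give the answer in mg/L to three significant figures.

Retardation factor R = 1 + ρ_b·K_d/n = 1 + 1.76 × 10/0.25 = 71.40.
Sorption retards both mechanisms: v_R = v/R = 0.02437 m/day, D_R = D/R = 0.002395 m²/day.
v_R·t = 0.02437 × 3780 = 92.1186 m; 2√(D_R t) = 6.018 m; argument = (91.2 − 92.1186)/6.018 = -0.1526.
C = C₀ × ½·erfc(-0.1526) = 1.88 × 0.5854 = 1.10 mg/L.

1.10 mg/L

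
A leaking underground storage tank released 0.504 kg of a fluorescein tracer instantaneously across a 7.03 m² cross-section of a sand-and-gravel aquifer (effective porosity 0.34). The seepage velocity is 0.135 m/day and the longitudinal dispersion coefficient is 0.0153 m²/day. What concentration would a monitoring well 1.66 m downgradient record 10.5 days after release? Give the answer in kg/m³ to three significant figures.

0.135 kg/m³

For an instantaneous plane source, C(x,t) = M/(n_e·A·√(4πDt)) · exp(−(x−vt)²/(4Dt)), with n_e·A the pore (flow) area.
Plume center vt = 0.135 × 10.5 = 1.4175 m, so the well at 1.66 m is 0.2425 m downgradient of the peak.
√(4πDt) = 1.421 m, giving peak height M/(n_e·A·√(4πDt)) = 0.504/(0.34 × 7.03 × 1.421) = 0.1484 kg/m³.
(x−vt)²/(4Dt) = (0.2425)²/(4 × 0.0153 × 10.5) = 0.09151; exp(−0.09151) = 0.9126.
C = 0.1484 × 0.9126 = 0.135 kg/m³.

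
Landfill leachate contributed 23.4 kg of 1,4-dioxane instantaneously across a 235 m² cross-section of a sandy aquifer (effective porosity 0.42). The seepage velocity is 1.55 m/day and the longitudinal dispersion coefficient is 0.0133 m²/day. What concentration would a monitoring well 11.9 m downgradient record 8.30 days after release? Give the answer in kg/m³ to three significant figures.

0.0244 kg/m³

For an instantaneous plane source, C(x,t) = M/(n_e·A·√(4πDt)) · exp(−(x−vt)²/(4Dt)), with n_e·A the pore (flow) area.
Plume center vt = 1.55 × 8.30 = 12.865 m, so the well at 11.9 m is 0.965 m upgradient of the peak.
√(4πDt) = 1.178 m, giving peak height M/(n_e·A·√(4πDt)) = 23.4/(0.42 × 235 × 1.178) = 0.2013 kg/m³.
(x−vt)²/(4Dt) = (-0.965)²/(4 × 0.0133 × 8.30) = 2.109; exp(−2.109) = 0.1214.
C = 0.2013 × 0.1214 = 0.0244 kg/m³.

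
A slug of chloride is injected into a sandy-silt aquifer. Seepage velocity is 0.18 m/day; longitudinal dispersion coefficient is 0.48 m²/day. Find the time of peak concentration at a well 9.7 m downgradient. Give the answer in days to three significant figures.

41.1 days

For the 1D instantaneous-source solution, setting ∂C/∂t = 0 at fixed x gives v²t² + 2Dt − x² = 0, so t = (√(D² + v²x²) − D)/v².
√(D² + v²x²) = √(0.48² + 0.18² × 9.7²) = 1.811; v² = 0.0324.
t = (1.811 − 0.48)/0.0324 = 41.1 days (vs. the pure-advection estimate x/v = 53.9 d).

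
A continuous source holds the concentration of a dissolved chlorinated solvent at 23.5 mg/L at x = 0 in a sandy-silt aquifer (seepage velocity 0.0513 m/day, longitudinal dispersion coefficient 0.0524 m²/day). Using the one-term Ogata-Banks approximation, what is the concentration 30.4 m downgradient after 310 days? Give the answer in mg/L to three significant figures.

For a continuous step input, C/C₀ ≈ ½·erfc((x−vt)/(2√(Dt))).
vt = 0.0513 × 310 = 15.903 m and 2√(Dt) = 2√(0.0524 × 310) = 8.061 m.
Argument (x−vt)/(2√(Dt)) = (30.4 − 15.903)/8.061 = 1.798; ½·erfc(1.798) = 0.005499.
C = 23.5 × 0.005499 = 0.129 mg/L.

0.129 mg/L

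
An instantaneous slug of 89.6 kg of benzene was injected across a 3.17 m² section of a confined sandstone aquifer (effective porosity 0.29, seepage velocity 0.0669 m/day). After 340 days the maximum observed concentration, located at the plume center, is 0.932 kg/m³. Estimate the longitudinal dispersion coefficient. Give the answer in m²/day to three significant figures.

2.56 m²/day

At the plume center C_max = M/(n_e·A·√(4πDt)), so D = M²/(4πt·(n_e·A·C_max)²).
n_e·A·C_max = 0.29 × 3.17 × 0.932 = 0.8568 kg/m.
D = 89.6²/(4π × 340 × 0.8568²) = 2.56 m²/day.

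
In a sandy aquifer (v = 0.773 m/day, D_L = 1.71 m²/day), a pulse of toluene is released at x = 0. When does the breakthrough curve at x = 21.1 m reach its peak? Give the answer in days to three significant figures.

For the 1D instantaneous-source solution, setting ∂C/∂t = 0 at fixed x gives v²t² + 2Dt − x² = 0, so t = (√(D² + v²x²) − D)/v².
√(D² + v²x²) = √(1.71² + 0.773² × 21.1²) = 16.40; v² = 0.597529.
t = (16.40 − 1.71)/0.597529 = 24.6 days (vs. the pure-advection estimate x/v = 27.3 d).

24.6 days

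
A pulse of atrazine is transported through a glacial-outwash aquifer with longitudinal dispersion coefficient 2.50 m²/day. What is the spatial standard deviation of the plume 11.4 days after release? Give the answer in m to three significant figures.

Dispersive spreading gives a Gaussian with σ² = 2Dt; advection only shifts the center.
σ = √(2 × 2.50 × 11.4) = 7.55 m.

7.55 m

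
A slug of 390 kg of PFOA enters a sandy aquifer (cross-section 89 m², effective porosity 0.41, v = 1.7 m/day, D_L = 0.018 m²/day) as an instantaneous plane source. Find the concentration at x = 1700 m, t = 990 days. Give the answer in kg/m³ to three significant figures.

0.0124 kg/m³

For an instantaneous plane source, C(x,t) = M/(n_e·A·√(4πDt)) · exp(−(x−vt)²/(4Dt)), with n_e·A the pore (flow) area.
Plume center vt = 1.7 × 990 = 1683 m, so the well at 1700 m is 17 m downgradient of the peak.
√(4πDt) = 14.96 m, giving peak height M/(n_e·A·√(4πDt)) = 390/(0.41 × 89 × 14.96) = 0.7144 kg/m³.
(x−vt)²/(4Dt) = (17)²/(4 × 0.018 × 990) = 4.054; exp(−4.054) = 0.01735.
C = 0.7144 × 0.01735 = 0.0124 kg/m³.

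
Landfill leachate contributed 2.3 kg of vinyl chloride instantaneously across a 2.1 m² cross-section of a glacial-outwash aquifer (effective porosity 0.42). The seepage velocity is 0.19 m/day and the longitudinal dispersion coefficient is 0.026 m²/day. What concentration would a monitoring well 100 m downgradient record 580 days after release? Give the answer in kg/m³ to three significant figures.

For an instantaneous plane source, C(x,t) = M/(n_e·A·√(4πDt)) · exp(−(x−vt)²/(4Dt)), with n_e·A the pore (flow) area.
Plume center vt = 0.19 × 580 = 110.2 m, so the well at 100 m is 10.2 m upgradient of the peak.
√(4πDt) = 13.77 m, giving peak height M/(n_e·A·√(4πDt)) = 2.3/(0.42 × 2.1 × 13.77) = 0.1894 kg/m³.
(x−vt)²/(4Dt) = (-10.2)²/(4 × 0.026 × 580) = 1.725; exp(−1.725) = 0.1782.
C = 0.1894 × 0.1782 = 0.0338 kg/m³.

0.0338 kg/m³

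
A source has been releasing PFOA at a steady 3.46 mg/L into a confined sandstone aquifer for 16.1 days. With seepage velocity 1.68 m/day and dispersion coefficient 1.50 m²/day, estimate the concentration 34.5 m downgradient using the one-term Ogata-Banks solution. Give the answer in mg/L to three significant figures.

0.491 mg/L

For a continuous step input, C/C₀ ≈ ½·erfc((x−vt)/(2√(Dt))).
vt = 1.68 × 16.1 = 27.048 m and 2√(Dt) = 2√(1.50 × 16.1) = 9.829 m.
Argument (x−vt)/(2√(Dt)) = (34.5 − 27.048)/9.829 = 0.7582; ½·erfc(0.7582) = 0.1418.
C = 3.46 × 0.1418 = 0.491 mg/L.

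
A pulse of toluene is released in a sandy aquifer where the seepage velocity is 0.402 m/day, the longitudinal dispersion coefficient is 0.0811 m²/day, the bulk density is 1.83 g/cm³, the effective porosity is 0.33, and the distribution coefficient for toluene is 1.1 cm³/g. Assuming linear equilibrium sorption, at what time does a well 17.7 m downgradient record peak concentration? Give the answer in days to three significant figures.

309 days

Retardation factor R = 1 + ρ_b·K_d/n = 1 + 1.83 × 1.1/0.33 = 7.100.
Sorption retards both mechanisms: v_R = v/R = 0.05662 m/day, D_R = D/R = 0.01142 m²/day.
Peak time from v_R²t² + 2D_R t − x² = 0: t = (√(D_R² + v_R²x²) − D_R)/v_R².
√(D_R² + v_R²x²) = √(0.01142² + 0.05662² × 17.7²) = 1.002; v_R² = 0.003206.
t = (1.002 − 0.01142)/0.003206 = 309 days.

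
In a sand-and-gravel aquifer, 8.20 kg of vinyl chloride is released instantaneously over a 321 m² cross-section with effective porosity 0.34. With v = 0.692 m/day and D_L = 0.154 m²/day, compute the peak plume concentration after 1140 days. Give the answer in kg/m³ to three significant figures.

0.00160 kg/m³

The peak of an instantaneous 1D plume sits at x = vt; there the Gaussian factor is 1 and C_max = M/(n_e·A·√(4πDt)), where n_e·A is the pore area the mass is dissolved in.
√(4πDt) = √(4π × 0.154 × 1140) = 46.97 m, so C_max = 8.20/(0.34 × 321 × 46.97) = 0.00160 kg/m³.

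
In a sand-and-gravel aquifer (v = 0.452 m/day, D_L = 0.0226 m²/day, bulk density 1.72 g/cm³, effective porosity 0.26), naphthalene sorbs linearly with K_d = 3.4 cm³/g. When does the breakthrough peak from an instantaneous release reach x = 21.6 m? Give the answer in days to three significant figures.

1120 days

Retardation factor R = 1 + ρ_b·K_d/n = 1 + 1.72 × 3.4/0.26 = 23.49.
Sorption retards both mechanisms: v_R = v/R = 0.01924 m/day, D_R = D/R = 0.0009621 m²/day.
Peak time from v_R²t² + 2D_R t − x² = 0: t = (√(D_R² + v_R²x²) − D_R)/v_R².
√(D_R² + v_R²x²) = √(0.0009621² + 0.01924² × 21.6²) = 0.4156; v_R² = 0.0003702.
t = (0.4156 − 0.0009621)/0.0003702 = 1120 days.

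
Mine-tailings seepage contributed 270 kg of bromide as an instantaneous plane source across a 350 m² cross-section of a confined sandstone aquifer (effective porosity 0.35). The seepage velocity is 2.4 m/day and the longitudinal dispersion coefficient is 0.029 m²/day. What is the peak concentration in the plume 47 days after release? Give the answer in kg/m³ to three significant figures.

0.533 kg/m³

The peak of an instantaneous 1D plume sits at x = vt; there the Gaussian factor is 1 and C_max = M/(n_e·A·√(4πDt)), where n_e·A is the pore area the mass is dissolved in.
√(4πDt) = √(4π × 0.029 × 47) = 4.139 m, so C_max = 270/(0.35 × 350 × 4.139) = 0.533 kg/m³.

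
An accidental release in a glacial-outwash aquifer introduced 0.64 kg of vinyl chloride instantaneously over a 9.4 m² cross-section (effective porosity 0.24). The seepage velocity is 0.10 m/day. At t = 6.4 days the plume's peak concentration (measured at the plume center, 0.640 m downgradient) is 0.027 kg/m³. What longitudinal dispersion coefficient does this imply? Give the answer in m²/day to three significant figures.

1.37 m²/day

At the plume center C_max = M/(n_e·A·√(4πDt)), so D = M²/(4πt·(n_e·A·C_max)²).
n_e·A·C_max = 0.24 × 9.4 × 0.027 = 0.06091 kg/m.
D = 0.64²/(4π × 6.4 × 0.06091²) = 1.37 m²/day.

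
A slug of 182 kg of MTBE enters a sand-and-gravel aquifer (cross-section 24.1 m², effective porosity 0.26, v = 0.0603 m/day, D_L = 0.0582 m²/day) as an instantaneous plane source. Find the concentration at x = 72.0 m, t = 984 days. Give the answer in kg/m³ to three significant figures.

0.538 kg/m³

For an instantaneous plane source, C(x,t) = M/(n_e·A·√(4πDt)) · exp(−(x−vt)²/(4Dt)), with n_e·A the pore (flow) area.
Plume center vt = 0.0603 × 984 = 59.3352 m, so the well at 72.0 m is 12.6648 m downgradient of the peak.
√(4πDt) = 26.83 m, giving peak height M/(n_e·A·√(4πDt)) = 182/(0.26 × 24.1 × 26.83) = 1.083 kg/m³.
(x−vt)²/(4Dt) = (12.6648)²/(4 × 0.0582 × 984) = 0.7002; exp(−0.7002) = 0.4965.
C = 1.083 × 0.4965 = 0.538 kg/m³.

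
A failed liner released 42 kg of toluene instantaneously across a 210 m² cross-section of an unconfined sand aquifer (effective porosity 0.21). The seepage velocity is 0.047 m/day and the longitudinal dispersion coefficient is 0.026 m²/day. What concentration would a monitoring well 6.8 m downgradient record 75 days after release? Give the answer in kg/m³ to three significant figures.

0.0486 kg/m³

For an instantaneous plane source, C(x,t) = M/(n_e·A·√(4πDt)) · exp(−(x−vt)²/(4Dt)), with n_e·A the pore (flow) area.
Plume center vt = 0.047 × 75 = 3.525 m, so the well at 6.8 m is 3.275 m downgradient of the peak.
√(4πDt) = 4.950 m, giving peak height M/(n_e·A·√(4πDt)) = 42/(0.21 × 210 × 4.950) = 0.1924 kg/m³.
(x−vt)²/(4Dt) = (3.275)²/(4 × 0.026 × 75) = 1.375; exp(−1.375) = 0.2528.
C = 0.1924 × 0.2528 = 0.0486 kg/m³.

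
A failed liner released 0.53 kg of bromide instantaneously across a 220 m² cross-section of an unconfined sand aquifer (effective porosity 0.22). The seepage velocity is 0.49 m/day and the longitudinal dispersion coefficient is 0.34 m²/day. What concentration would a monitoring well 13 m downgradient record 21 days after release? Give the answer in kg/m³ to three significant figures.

0.000894 kg/m³

For an instantaneous plane source, C(x,t) = M/(n_e·A·√(4πDt)) · exp(−(x−vt)²/(4Dt)), with n_e·A the pore (flow) area.
Plume center vt = 0.49 × 21 = 10.29 m, so the well at 13 m is 2.71 m downgradient of the peak.
√(4πDt) = 9.472 m, giving peak height M/(n_e·A·√(4πDt)) = 0.53/(0.22 × 220 × 9.472) = 0.001156 kg/m³.
(x−vt)²/(4Dt) = (2.71)²/(4 × 0.34 × 21) = 0.2571; exp(−0.2571) = 0.7733.
C = 0.001156 × 0.7733 = 0.000894 kg/m³.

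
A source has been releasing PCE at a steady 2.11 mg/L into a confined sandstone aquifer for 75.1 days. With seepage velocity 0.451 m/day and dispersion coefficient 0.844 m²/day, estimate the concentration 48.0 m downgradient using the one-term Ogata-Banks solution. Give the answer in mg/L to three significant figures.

0.221 mg/L

For a continuous step input, C/C₀ ≈ ½·erfc((x−vt)/(2√(Dt))).
vt = 0.451 × 75.1 = 33.8701 m and 2√(Dt) = 2√(0.844 × 75.1) = 15.92 m.
Argument (x−vt)/(2√(Dt)) = (48.0 − 33.8701)/15.92 = 0.8876; ½·erfc(0.8876) = 0.1047.
C = 2.11 × 0.1047 = 0.221 mg/L.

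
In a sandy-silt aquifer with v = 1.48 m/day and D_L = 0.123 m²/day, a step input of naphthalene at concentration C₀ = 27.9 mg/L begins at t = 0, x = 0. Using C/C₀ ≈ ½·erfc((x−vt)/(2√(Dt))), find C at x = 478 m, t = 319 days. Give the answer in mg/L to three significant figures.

For a continuous step input, C/C₀ ≈ ½·erfc((x−vt)/(2√(Dt))).
vt = 1.48 × 319 = 472.12 m and 2√(Dt) = 2√(0.123 × 319) = 12.53 m.
Argument (x−vt)/(2√(Dt)) = (478 − 472.12)/12.53 = 0.4693; ½·erfc(0.4693) = 0.2534.
C = 27.9 × 0.2534 = 7.07 mg/L.

7.07 mg/L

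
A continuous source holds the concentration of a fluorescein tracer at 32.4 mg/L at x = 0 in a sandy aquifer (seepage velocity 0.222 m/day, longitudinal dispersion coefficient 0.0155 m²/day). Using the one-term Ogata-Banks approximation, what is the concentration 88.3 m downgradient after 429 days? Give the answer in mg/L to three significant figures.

For a continuous step input, C/C₀ ≈ ½·erfc((x−vt)/(2√(Dt))).
vt = 0.222 × 429 = 95.238 m and 2√(Dt) = 2√(0.0155 × 429) = 5.157 m.
Argument (x−vt)/(2√(Dt)) = (88.3 − 95.238)/5.157 = -1.345; ½·erfc(-1.345) = 0.9714.
C = 32.4 × 0.9714 = 31.5 mg/L.

31.5 mg/L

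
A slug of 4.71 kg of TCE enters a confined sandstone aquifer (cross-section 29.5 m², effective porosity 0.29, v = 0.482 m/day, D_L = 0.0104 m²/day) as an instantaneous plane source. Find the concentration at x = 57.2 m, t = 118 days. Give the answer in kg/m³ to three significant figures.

0.137 kg/m³

For an instantaneous plane source, C(x,t) = M/(n_e·A·√(4πDt)) · exp(−(x−vt)²/(4Dt)), with n_e·A the pore (flow) area.
Plume center vt = 0.482 × 118 = 56.876 m, so the well at 57.2 m is 0.324 m downgradient of the peak.
√(4πDt) = 3.927 m, giving peak height M/(n_e·A·√(4πDt)) = 4.71/(0.29 × 29.5 × 3.927) = 0.1402 kg/m³.
(x−vt)²/(4Dt) = (0.324)²/(4 × 0.0104 × 118) = 0.02139; exp(−0.02139) = 0.9788.
C = 0.1402 × 0.9788 = 0.137 kg/m³.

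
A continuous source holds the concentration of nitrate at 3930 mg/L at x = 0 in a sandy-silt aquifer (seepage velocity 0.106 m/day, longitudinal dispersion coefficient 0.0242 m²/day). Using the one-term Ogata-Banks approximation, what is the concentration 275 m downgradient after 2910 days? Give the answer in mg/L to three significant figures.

For a continuous step input, C/C₀ ≈ ½·erfc((x−vt)/(2√(Dt))).
vt = 0.106 × 2910 = 308.46 m and 2√(Dt) = 2√(0.0242 × 2910) = 16.78 m.
Argument (x−vt)/(2√(Dt)) = (275 − 308.46)/16.78 = -1.994; ½·erfc(-1.994) = 0.9976.
C = 3930 × 0.9976 = 3920 mg/L.

3920 mg/L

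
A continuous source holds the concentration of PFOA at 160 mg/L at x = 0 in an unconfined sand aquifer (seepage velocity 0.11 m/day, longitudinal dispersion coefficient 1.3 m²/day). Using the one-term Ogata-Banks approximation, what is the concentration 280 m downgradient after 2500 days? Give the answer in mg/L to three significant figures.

For a continuous step input, C/C₀ ≈ ½·erfc((x−vt)/(2√(Dt))).
vt = 0.11 × 2500 = 275 m and 2√(Dt) = 2√(1.3 × 2500) = 114.0 m.
Argument (x−vt)/(2√(Dt)) = (280 − 275)/114.0 = 0.04386; ½·erfc(0.04386) = 0.4753.
C = 160 × 0.4753 = 76.0 mg/L.

76.0 mg/L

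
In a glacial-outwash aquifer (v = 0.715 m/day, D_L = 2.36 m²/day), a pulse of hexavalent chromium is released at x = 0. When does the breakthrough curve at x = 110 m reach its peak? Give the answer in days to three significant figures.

For the 1D instantaneous-source solution, setting ∂C/∂t = 0 at fixed x gives v²t² + 2Dt − x² = 0, so t = (√(D² + v²x²) − D)/v².
√(D² + v²x²) = √(2.36² + 0.715² × 110²) = 78.69; v² = 0.511225.
t = (78.69 − 2.36)/0.511225 = 149 days (vs. the pure-advection estimate x/v = 154 d).

149 days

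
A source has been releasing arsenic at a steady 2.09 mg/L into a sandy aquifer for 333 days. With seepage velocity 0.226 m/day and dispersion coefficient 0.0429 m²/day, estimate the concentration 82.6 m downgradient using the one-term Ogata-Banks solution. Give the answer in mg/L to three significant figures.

For a continuous step input, C/C₀ ≈ ½·erfc((x−vt)/(2√(Dt))).
vt = 0.226 × 333 = 75.258 m and 2√(Dt) = 2√(0.0429 × 333) = 7.559 m.
Argument (x−vt)/(2√(Dt)) = (82.6 − 75.258)/7.559 = 0.9713; ½·erfc(0.9713) = 0.08478.
C = 2.09 × 0.08478 = 0.177 mg/L.

0.177 mg/L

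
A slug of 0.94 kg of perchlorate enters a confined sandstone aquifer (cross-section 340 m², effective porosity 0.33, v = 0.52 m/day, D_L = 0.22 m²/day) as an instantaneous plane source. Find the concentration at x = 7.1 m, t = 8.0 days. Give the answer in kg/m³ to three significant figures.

0.000522 kg/m³

For an instantaneous plane source, C(x,t) = M/(n_e·A·√(4πDt)) · exp(−(x−vt)²/(4Dt)), with n_e·A the pore (flow) area.
Plume center vt = 0.52 × 8.0 = 4.16 m, so the well at 7.1 m is 2.94 m downgradient of the peak.
√(4πDt) = 4.703 m, giving peak height M/(n_e·A·√(4πDt)) = 0.94/(0.33 × 340 × 4.703) = 0.001781 kg/m³.
(x−vt)²/(4Dt) = (2.94)²/(4 × 0.22 × 8.0) = 1.228; exp(−1.228) = 0.2929.
C = 0.001781 × 0.2929 = 0.000522 kg/m³.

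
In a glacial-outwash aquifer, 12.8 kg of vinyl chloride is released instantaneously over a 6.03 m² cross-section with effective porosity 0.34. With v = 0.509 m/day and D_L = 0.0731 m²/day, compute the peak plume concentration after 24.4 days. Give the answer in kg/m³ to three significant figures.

1.32 kg/m³

The peak of an instantaneous 1D plume sits at x = vt; there the Gaussian factor is 1 and C_max = M/(n_e·A·√(4πDt)), where n_e·A is the pore area the mass is dissolved in.
√(4πDt) = √(4π × 0.0731 × 24.4) = 4.734 m, so C_max = 12.8/(0.34 × 6.03 × 4.734) = 1.32 kg/m³.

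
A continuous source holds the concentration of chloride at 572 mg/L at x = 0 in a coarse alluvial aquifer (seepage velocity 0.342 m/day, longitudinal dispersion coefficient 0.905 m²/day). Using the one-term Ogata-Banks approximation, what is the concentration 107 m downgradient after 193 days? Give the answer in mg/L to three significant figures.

8.09 mg/L

For a continuous step input, C/C₀ ≈ ½·erfc((x−vt)/(2√(Dt))).
vt = 0.342 × 193 = 66.006 m and 2√(Dt) = 2√(0.905 × 193) = 26.43 m.
Argument (x−vt)/(2√(Dt)) = (107 − 66.006)/26.43 = 1.551; ½·erfc(1.551) = 0.01414.
C = 572 × 0.01414 = 8.09 mg/L.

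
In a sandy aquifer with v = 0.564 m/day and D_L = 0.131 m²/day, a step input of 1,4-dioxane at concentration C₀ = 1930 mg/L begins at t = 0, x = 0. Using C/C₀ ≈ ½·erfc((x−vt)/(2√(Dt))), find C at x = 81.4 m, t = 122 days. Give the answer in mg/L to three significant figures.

25.0 mg/L

For a continuous step input, C/C₀ ≈ ½·erfc((x−vt)/(2√(Dt))).
vt = 0.564 × 122 = 68.808 m and 2√(Dt) = 2√(0.131 × 122) = 7.995 m.
Argument (x−vt)/(2√(Dt)) = (81.4 − 68.808)/7.995 = 1.575; ½·erfc(1.575) = 0.01296.
C = 1930 × 0.01296 = 25.0 mg/L.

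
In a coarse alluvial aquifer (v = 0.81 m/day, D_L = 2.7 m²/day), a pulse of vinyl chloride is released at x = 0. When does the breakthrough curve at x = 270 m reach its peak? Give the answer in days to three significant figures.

329 days

For the 1D instantaneous-source solution, setting ∂C/∂t = 0 at fixed x gives v²t² + 2Dt − x² = 0, so t = (√(D² + v²x²) − D)/v².
√(D² + v²x²) = √(2.7² + 0.81² × 270²) = 218.7; v² = 0.6561.
t = (218.7 − 2.7)/0.6561 = 329 days (vs. the pure-advection estimate x/v = 333 d).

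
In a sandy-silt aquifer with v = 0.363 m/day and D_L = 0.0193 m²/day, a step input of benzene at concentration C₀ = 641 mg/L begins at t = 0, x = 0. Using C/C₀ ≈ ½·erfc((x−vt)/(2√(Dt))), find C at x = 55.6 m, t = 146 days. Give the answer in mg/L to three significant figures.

For a continuous step input, C/C₀ ≈ ½·erfc((x−vt)/(2√(Dt))).
vt = 0.363 × 146 = 52.998 m and 2√(Dt) = 2√(0.0193 × 146) = 3.357 m.
Argument (x−vt)/(2√(Dt)) = (55.6 − 52.998)/3.357 = 0.7751; ½·erfc(0.7751) = 0.1365.
C = 641 × 0.1365 = 87.5 mg/L.

87.5 mg/L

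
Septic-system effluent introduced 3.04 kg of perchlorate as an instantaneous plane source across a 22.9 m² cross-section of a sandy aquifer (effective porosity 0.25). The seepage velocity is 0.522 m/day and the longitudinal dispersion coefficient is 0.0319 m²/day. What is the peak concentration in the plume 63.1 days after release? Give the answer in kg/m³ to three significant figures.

0.106 kg/m³

The peak of an instantaneous 1D plume sits at x = vt; there the Gaussian factor is 1 and C_max = M/(n_e·A·√(4πDt)), where n_e·A is the pore area the mass is dissolved in.
√(4πDt) = √(4π × 0.0319 × 63.1) = 5.029 m, so C_max = 3.04/(0.25 × 22.9 × 5.029) = 0.106 kg/m³.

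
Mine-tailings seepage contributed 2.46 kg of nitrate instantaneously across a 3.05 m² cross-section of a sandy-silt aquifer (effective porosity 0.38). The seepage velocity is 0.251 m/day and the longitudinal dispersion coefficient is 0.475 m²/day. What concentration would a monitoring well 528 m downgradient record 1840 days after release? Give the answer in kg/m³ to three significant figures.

For an instantaneous plane source, C(x,t) = M/(n_e·A·√(4πDt)) · exp(−(x−vt)²/(4Dt)), with n_e·A the pore (flow) area.
Plume center vt = 0.251 × 1840 = 461.84 m, so the well at 528 m is 66.16 m downgradient of the peak.
√(4πDt) = 104.8 m, giving peak height M/(n_e·A·√(4πDt)) = 2.46/(0.38 × 3.05 × 104.8) = 0.02025 kg/m³.
(x−vt)²/(4Dt) = (66.16)²/(4 × 0.475 × 1840) = 1.252; exp(−1.252) = 0.2859.
C = 0.02025 × 0.2859 = 0.00579 kg/m³.

0.00579 kg/m³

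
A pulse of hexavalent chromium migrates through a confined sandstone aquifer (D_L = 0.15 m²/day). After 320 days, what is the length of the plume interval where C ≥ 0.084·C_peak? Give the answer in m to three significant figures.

43.6 m

The plume is Gaussian with σ = √(2Dt) = √(2 × 0.15 × 320) = 9.798 m.
C/C_peak = exp(−Δx²/(2σ²)) = 0.084 ⇒ Δx = σ·√(−2 ln 0.084) = 9.798 × 2.226 = 21.81 m.
Width = 2Δx = 43.6 m.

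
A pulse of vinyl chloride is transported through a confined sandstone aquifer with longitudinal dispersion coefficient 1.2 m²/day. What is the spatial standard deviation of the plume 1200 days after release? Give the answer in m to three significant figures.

53.7 m

Dispersive spreading gives a Gaussian with σ² = 2Dt; advection only shifts the center.
σ = √(2 × 1.2 × 1200) = 53.7 m.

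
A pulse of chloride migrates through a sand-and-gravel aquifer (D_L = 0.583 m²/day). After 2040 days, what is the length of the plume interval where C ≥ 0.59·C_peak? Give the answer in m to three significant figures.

The plume is Gaussian with σ = √(2Dt) = √(2 × 0.583 × 2040) = 48.77 m.
C/C_peak = exp(−Δx²/(2σ²)) = 0.59 ⇒ Δx = σ·√(−2 ln 0.59) = 48.77 × 1.027 = 50.09 m.
Width = 2Δx = 100 m.

100 m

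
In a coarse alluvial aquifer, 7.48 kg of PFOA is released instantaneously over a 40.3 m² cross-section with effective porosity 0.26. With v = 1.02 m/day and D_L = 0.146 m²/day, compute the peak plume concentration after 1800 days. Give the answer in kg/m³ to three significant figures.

0.0124 kg/m³

The peak of an instantaneous 1D plume sits at x = vt; there the Gaussian factor is 1 and C_max = M/(n_e·A·√(4πDt)), where n_e·A is the pore area the mass is dissolved in.
√(4πDt) = √(4π × 0.146 × 1800) = 57.47 m, so C_max = 7.48/(0.26 × 40.3 × 57.47) = 0.0124 kg/m³.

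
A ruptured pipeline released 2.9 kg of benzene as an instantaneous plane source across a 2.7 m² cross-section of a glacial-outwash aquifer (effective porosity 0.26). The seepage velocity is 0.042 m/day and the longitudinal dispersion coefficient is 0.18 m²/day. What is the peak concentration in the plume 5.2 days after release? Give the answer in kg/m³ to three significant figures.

1.20 kg/m³

The peak of an instantaneous 1D plume sits at x = vt; there the Gaussian factor is 1 and C_max = M/(n_e·A·√(4πDt)), where n_e·A is the pore area the mass is dissolved in.
√(4πDt) = √(4π × 0.18 × 5.2) = 3.430 m, so C_max = 2.9/(0.26 × 2.7 × 3.430) = 1.20 kg/m³.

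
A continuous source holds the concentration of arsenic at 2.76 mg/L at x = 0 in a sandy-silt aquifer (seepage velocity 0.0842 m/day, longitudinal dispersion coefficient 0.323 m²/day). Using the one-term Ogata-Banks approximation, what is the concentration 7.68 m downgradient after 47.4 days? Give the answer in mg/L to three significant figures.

0.697 mg/L

For a continuous step input, C/C₀ ≈ ½·erfc((x−vt)/(2√(Dt))).
vt = 0.0842 × 47.4 = 3.99108 m and 2√(Dt) = 2√(0.323 × 47.4) = 7.826 m.
Argument (x−vt)/(2√(Dt)) = (7.68 − 3.99108)/7.826 = 0.4714; ½·erfc(0.4714) = 0.2525.
C = 2.76 × 0.2525 = 0.697 mg/L.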